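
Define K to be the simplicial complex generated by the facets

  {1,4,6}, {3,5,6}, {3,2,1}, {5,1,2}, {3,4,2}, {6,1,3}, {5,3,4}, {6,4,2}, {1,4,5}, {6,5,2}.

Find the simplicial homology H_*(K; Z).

H_0 ≅ Z,  H_1 ≅ Z/2,  H_2 = 0.

K has 6 vertices, 15 edges, 10 triangles.
rank ∂_0 = 0, rank ∂_1 = 5 ⇒ b_0 = 6 − 0 − 5 = 1; all invariant factors of ∂_1 are 1 so no torsion. So H_0 ≅ Z.
rank ∂_1 = 5, rank ∂_2 = 10 ⇒ b_1 = 15 − 5 − 10 = 0; ∂_2 has invariant factor(s) [2] giving torsion. So H_1 ≅ Z/2.
rank ∂_2 = 10, rank ∂_3 = 0 ⇒ b_2 = 10 − 10 − 0 = 0. So H_2 ≅ 0.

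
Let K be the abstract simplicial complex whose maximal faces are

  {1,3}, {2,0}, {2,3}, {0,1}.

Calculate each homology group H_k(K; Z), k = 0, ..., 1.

H_0 ≅ Z,  H_1 ≅ Z.

Fix the vertex order 0 < 1 < 2 < 3 and write every simplex with vertices in increasing order. Then dim K = 1 and the simplices of K are:

  0-simplices (4): [0], [1], [2], [3]
  1-simplices (4): [0,1], [0,2], [1,3], [2,3]

Hence C_0 ≅ Z^4, C_1 ≅ Z^4.

Boundary ∂_1: C_1 → C_0 is given by ∂[p,q] = [q] − [p]. For instance
  ∂[1,3] = [3] − [1].
The 4×4 boundary matrix has rank 3 and Smith normal form diag(1,1,1).

Reading off H_k = ker ∂_k / im ∂_{k+1}:

  H_0: rank C_0 − rank ∂_1 = 4 − 3 = 1, and the invariant factors of ∂_1 are all 1, so H_0 ≅ Z.
  H_1: rank ker ∂_1 − rank ∂_2 = (4 − 3) − 0 = 1, and there is no ∂_2, so H_1 ≅ Z.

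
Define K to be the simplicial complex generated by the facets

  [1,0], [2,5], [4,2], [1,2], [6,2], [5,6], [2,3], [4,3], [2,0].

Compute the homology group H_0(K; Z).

H_0 ≅ Z.

K has 7 vertices, 9 edges.
rank ∂_0 = 0, rank ∂_1 = 6 ⇒ b_0 = 7 − 0 − 6 = 1; all invariant factors of ∂_1 are 1 so no torsion. So H_0 ≅ Z.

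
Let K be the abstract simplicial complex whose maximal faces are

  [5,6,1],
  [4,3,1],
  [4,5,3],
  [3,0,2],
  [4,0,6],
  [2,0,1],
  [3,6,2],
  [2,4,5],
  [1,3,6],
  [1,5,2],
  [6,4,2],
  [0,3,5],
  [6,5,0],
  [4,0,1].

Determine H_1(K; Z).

K has 7 vertices, 21 edges, 14 triangles.
rank ∂_1 = 6, rank ∂_2 = 13 ⇒ b_1 = 21 − 6 − 13 = 2; all invariant factors of ∂_2 are 1 so no torsion. So H_1 ≅ Z^2.

H_1 = Z^2.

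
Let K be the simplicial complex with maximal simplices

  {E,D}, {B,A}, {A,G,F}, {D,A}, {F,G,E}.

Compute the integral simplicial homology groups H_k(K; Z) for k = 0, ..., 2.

H_0 = Z,  H_1 = Z,  H_2 = 0.

Take the total order A < B < D < E < F < G on the vertex set. Then K (dimension 2) consists of the simplices:

  0-simplices (6): A, B, D, E, F, G
  1-simplices (8): AB, AD, AF, AG, DE, EF, EG, FG
  2-simplices (2): AFG, EFG

Hence C_0 ≅ Z^6, C_1 ≅ Z^8, C_2 ≅ Z^2.

The boundary map ∂_1: C_1 → C_0 sends each edge [p,q] (with p < q) to q − p.
As a 6×8 matrix over Z this has rank 5, with invariant factors (1,1,1,1,1).

Boundary ∂_2: C_2 → C_1 maps a triangle to the signed sum of its edges. For instance
  ∂EFG = FG − EG + EF,
  ∂AFG = FG − AG + AF.
As a 8×2 matrix over Z this has rank 2, with invariant factors (1,1).

From H_k ≅ ker(∂_k) / im(∂_{k+1}) we obtain:

  H_0: rank C_0 − rank ∂_1 = 6 − 5 = 1, and the invariant factors of ∂_1 are all 1, so H_0 ≅ Z.
  H_1: rank ker ∂_1 − rank ∂_2 = (8 − 5) − 2 = 1, and the invariant factors of ∂_2 are all 1, so H_1 ≅ Z.
  H_2: rank ker ∂_2 − rank ∂_3 = (2 − 2) − 0 = 0, and there is no ∂_3, so H_2 ≅ 0.

As a check, the Euler characteristic is 6 − 8 + 2 = 0, which agrees with 1 − 1 + 0 = 0.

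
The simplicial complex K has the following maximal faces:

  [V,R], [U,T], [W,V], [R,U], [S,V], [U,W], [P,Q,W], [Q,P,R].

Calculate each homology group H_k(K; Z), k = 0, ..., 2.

Fix the vertex order P < Q < R < S < T < U < V < W and write every simplex with vertices in increasing order. Then dim K = 2 and the simplices of K are:

  0-simplices (8): P, Q, R, S, T, U, V, W
  1-simplices (11): PQ, PR, PW, QR, QW, RU, RV, SV, TU, UW, VW
  2-simplices (2): PQR, PQW

so the chain groups are C_0 ≅ Z^8, C_1 ≅ Z^11, C_2 ≅ Z^2.

∂_1: C_1 → C_0 is given by ∂[p,q] = [q] − [p].
The resulting 8×11 matrix has rank 7, and its Smith normal form has invariant factors (1,1,1,1,1,1,1).

Boundary ∂_2: C_2 → C_1 sends each 2-simplex [p,q,r] to [q,r] − [p,r] + [p,q]. For instance
  ∂PQR = QR − PR + PQ,
  ∂PQW = QW − PW + PQ.
This gives a 11×2 integer matrix of rank 2; reducing to Smith normal form yields diagonal entries (1,1).

Now H_k = ker ∂_k / im ∂_{k+1}, so:

  H_0: rank C_0 − rank ∂_1 = 8 − 7 = 1, and the invariant factors of ∂_1 are all 1, so H_0 ≅ Z.
  H_1: rank ker ∂_1 − rank ∂_2 = (11 − 7) − 2 = 2, and the invariant factors of ∂_2 are all 1, so H_1 ≅ Z^2.
  H_2: rank ker ∂_2 − rank ∂_3 = (2 − 2) − 0 = 0, and there is no ∂_3, so H_2 ≅ 0.

H_0 ≅ Z,  H_1 ≅ Z^2,  H_2 = 0.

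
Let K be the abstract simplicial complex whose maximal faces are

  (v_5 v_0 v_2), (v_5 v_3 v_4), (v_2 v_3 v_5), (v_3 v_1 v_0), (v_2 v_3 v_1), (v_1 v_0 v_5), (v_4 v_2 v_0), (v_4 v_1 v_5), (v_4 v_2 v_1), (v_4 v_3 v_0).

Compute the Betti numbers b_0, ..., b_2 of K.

b_0 = 1, b_1 = 0, b_2 = 0.

Take the total order v_0 < v_1 < v_2 < v_3 < v_4 < v_5 on the vertex set. Then K (dimension 2) consists of the simplices:

  0-simplices (6): [v_0], [v_1], [v_2], [v_3], [v_4], [v_5]
  1-simplices (15): (15 of them)
  2-simplices (10): [v_0,v_1,v_3], [v_0,v_1,v_5], [v_0,v_2,v_4], [v_0,v_2,v_5], [v_0,v_3,v_4], [v_1,v_2,v_3], [v_1,v_2,v_4], [v_1,v_4,v_5], [v_2,v_3,v_5], [v_3,v_4,v_5]

giving chain groups C_0 ≅ Z^6, C_1 ≅ Z^15, C_2 ≅ Z^10.

The boundary map ∂_1: C_1 → C_0 is given by ∂[p,q] = [q] − [p].
This gives a 6×15 integer matrix of rank 5; reducing to Smith normal form yields diagonal entries (1,1,1,1,1).

Boundary ∂_2: C_2 → C_1 maps a triangle to the signed sum of its edges. For instance
  ∂[v_0,v_2,v_5] = [v_2,v_5] − [v_0,v_5] + [v_0,v_2],
  ∂[v_2,v_3,v_5] = [v_3,v_5] − [v_2,v_5] + [v_2,v_3].
This gives a 15×10 integer matrix of rank 10; reducing to Smith normal form yields diagonal entries (1,1,1,1,1,1,1,1,1,2).

From H_k ≅ ker(∂_k) / im(∂_{k+1}) we obtain:

  H_0: rank C_0 − rank ∂_1 = 6 − 5 = 1, and the invariant factors of ∂_1 are all 1, so H_0 ≅ Z.
  H_1: rank ker ∂_1 − rank ∂_2 = (15 − 5) − 10 = 0, and ∂_2 has invariant factor 2 > 1, so H_1 ≅ Z/2.
  H_2: rank ker ∂_2 − rank ∂_3 = (10 − 10) − 0 = 0, and there is no ∂_3, so H_2 ≅ 0.

As a check, the Euler characteristic is 6 − 15 + 10 = 1, which agrees with 1 − 0 + 0 = 1.

Hence the Betti numbers are b_0 = 1, b_1 = 0, b_2 = 0.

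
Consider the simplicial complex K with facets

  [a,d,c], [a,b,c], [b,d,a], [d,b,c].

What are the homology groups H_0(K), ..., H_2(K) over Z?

H_0 ≅ Z,  H_1 = 0,  H_2 ≅ Z.

Fix the vertex order a < b < c < d and write every simplex with vertices in increasing order. Then dim K = 2 and the simplices of K are:

  0-simplices (4): a, b, c, d
  1-simplices (6): ab, ac, ad, bc, bd, cd
  2-simplices (4): abc, abd, acd, bcd

Hence C_0 ≅ Z^4, C_1 ≅ Z^6, C_2 ≅ Z^4.

The boundary map ∂_1: C_1 → C_0 maps an edge to its endpoints' difference, ∂[p,q] = q − p. For instance
  ∂bc = c − b.
This gives a 4×6 integer matrix of rank 3; reducing to Smith normal form yields diagonal entries (1,1,1).

∂_2: C_2 → C_1 acts by ∂[p,q,r] = [q,r] − [p,r] + [p,q]. For instance
  ∂bcd = cd − bd + bc,
  ∂abd = bd − ad + ab.
As a 6×4 matrix over Z this has rank 3, with invariant factors (1,1,1).

Now H_k = ker ∂_k / im ∂_{k+1}, so:

  H_0: rank C_0 − rank ∂_1 = 4 − 3 = 1, and the invariant factors of ∂_1 are all 1, so H_0 = Z.
  H_1: rank ker ∂_1 − rank ∂_2 = (6 − 3) − 3 = 0, and the invariant factors of ∂_2 are all 1, so H_1 = 0.
  H_2: rank ker ∂_2 − rank ∂_3 = (4 − 3) − 0 = 1, and there is no ∂_3, so H_2 = Z.

(K is a triangulation of the 2-sphere S^2.)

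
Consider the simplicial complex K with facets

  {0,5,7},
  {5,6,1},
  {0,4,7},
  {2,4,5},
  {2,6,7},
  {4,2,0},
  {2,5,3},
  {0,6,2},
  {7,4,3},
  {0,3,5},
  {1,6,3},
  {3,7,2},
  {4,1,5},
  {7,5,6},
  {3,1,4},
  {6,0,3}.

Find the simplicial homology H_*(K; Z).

K has 8 vertices, 24 edges, 16 triangles.
rank ∂_0 = 0, rank ∂_1 = 7 ⇒ b_0 = 8 − 0 − 7 = 1; all invariant factors of ∂_1 are 1 so no torsion. So H_0 = Z.
rank ∂_1 = 7, rank ∂_2 = 15 ⇒ b_1 = 24 − 7 − 15 = 2; all invariant factors of ∂_2 are 1 so no torsion. So H_1 = Z^2.
rank ∂_2 = 15, rank ∂_3 = 0 ⇒ b_2 = 16 − 15 − 0 = 1. So H_2 = Z.

H_0 ≅ Z,  H_1 ≅ Z^2,  H_2 ≅ Z.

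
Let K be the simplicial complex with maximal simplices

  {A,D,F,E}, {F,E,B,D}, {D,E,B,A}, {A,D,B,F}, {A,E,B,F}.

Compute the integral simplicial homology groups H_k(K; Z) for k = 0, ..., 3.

H_0 = Z,  H_1 = 0,  H_2 = 0,  H_3 = Z.

Order the vertices as A < B < D < E < F. Listing each simplex with vertices in this order, K has dimension 3 with simplices:

  0-simplices (5): A, B, D, E, F
  1-simplices (10): AB, AD, AE, AF, BD, BE, BF, DE, DF, EF
  2-simplices (10): ABD, ABE, ABF, ADE, ADF, AEF, BDE, BDF, BEF, DEF
  3-simplices (5): ABDE, ABDF, ABEF, ADEF, BDEF

Hence C_0 ≅ Z^5, C_1 ≅ Z^10, C_2 ≅ Z^10, C_3 ≅ Z^5.

Boundary ∂_1: C_1 → C_0 is given by ∂[p,q] = [q] − [p].
This gives a 5×10 integer matrix of rank 4; reducing to Smith normal form yields diagonal entries (1,1,1,1).

Boundary ∂_2: C_2 → C_1 maps a triangle to the signed sum of its edges. For instance
  ∂BEF = EF − BF + BE,
  ∂ABF = BF − AF + AB.
The 10×10 boundary matrix has rank 6 and Smith normal form diag(1,1,1,1,1,1).

∂_3: C_3 → C_2 sends each 3-simplex σ to the alternating sum Σ_i (−1)^i (σ with its i-th vertex removed). For instance
  ∂ABDF = BDF − ADF + ABF − ABD,
  ∂ABEF = BEF − AEF + ABF − ABE.
The resulting 10×5 matrix has rank 4, and its Smith normal form has invariant factors (1,1,1,1).

From H_k ≅ ker(∂_k) / im(∂_{k+1}) we obtain:

  H_0: rank C_0 − rank ∂_1 = 5 − 4 = 1, and the invariant factors of ∂_1 are all 1, so H_0 ≅ Z.
  H_1: rank ker ∂_1 − rank ∂_2 = (10 − 4) − 6 = 0, and the invariant factors of ∂_2 are all 1, so H_1 ≅ 0.
  H_2: rank ker ∂_2 − rank ∂_3 = (10 − 6) − 4 = 0, and the invariant factors of ∂_3 are all 1, so H_2 ≅ 0.
  H_3: rank ker ∂_3 − rank ∂_4 = (5 − 4) − 0 = 1, and there is no ∂_4, so H_3 ≅ Z.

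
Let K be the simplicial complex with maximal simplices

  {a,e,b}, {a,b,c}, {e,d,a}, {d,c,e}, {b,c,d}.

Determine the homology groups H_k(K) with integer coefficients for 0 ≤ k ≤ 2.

H_0 = Z,  H_1 = Z,  H_2 = 0.

Order the vertices as a < b < c < d < e. Listing each simplex with vertices in this order, K has dimension 2 with simplices:

  0-simplices (5): a, b, c, d, e
  1-simplices (10): ab, ac, ad, ae, bc, bd, be, cd, ce, de
  2-simplices (5): abc, abe, ade, bcd, cde

Hence C_0 ≅ Z^5, C_1 ≅ Z^10, C_2 ≅ Z^5.

Boundary ∂_1: C_1 → C_0 sends each edge [p,q] (with p < q) to q − p. For instance
  ∂bc = c − b.
This gives a 5×10 integer matrix of rank 4; reducing to Smith normal form yields diagonal entries (1,1,1,1).

∂_2: C_2 → C_1 acts by ∂[p,q,r] = [q,r] − [p,r] + [p,q]. For instance
  ∂abe = be − ae + ab,
  ∂ade = de − ae + ad.
This gives a 10×5 integer matrix of rank 5; reducing to Smith normal form yields diagonal entries (1,1,1,1,1).

Computing H_k = (kernel of ∂_k) / (image of ∂_{k+1}):

  H_0: rank C_0 − rank ∂_1 = 5 − 4 = 1, and the invariant factors of ∂_1 are all 1, so H_0 = Z.
  H_1: rank ker ∂_1 − rank ∂_2 = (10 − 4) − 5 = 1, and the invariant factors of ∂_2 are all 1, so H_1 = Z.
  H_2: rank ker ∂_2 − rank ∂_3 = (5 − 5) − 0 = 0, and there is no ∂_3, so H_2 = 0.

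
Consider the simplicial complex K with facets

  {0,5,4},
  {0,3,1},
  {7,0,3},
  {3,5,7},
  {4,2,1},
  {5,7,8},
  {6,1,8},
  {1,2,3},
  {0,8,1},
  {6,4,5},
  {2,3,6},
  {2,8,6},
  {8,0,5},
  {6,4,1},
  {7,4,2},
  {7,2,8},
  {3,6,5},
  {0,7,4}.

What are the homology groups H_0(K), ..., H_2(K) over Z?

H_0 = Z,  H_1 = Z × Z/2,  H_2 = 0.

We work with the vertex ordering 0 < 1 < 2 < 3 < 4 < 5 < 6 < 7 < 8. The simplices of K, each written with vertices in increasing order, are:

  0-simplices (9): [0], [1], [2], [3], [4], [5], [6], [7], [8]
  1-simplices (27): (27 of them)
  2-simplices (18): [0,1,3], [0,1,8], [0,3,7], [0,4,5], [0,4,7], [0,5,8], [1,2,3], [1,2,4], [1,4,6], [1,6,8], [2,3,6], [2,4,7], [2,6,8], [2,7,8], [3,5,6], [3,5,7], [4,5,6], [5,7,8]

giving chain groups C_0 ≅ Z^9, C_1 ≅ Z^27, C_2 ≅ Z^18.

Boundary ∂_1: C_1 → C_0 sends each edge [p,q] (with p < q) to q − p. For instance
  ∂[2,7] = [7] − [2].
The 9×27 boundary matrix has rank 8 and Smith normal form diag(1,1,1,1,1,1,1,1).

∂_2: C_2 → C_1 acts by ∂[p,q,r] = [q,r] − [p,r] + [p,q]. For instance
  ∂[0,4,7] = [4,7] − [0,7] + [0,4],
  ∂[2,3,6] = [3,6] − [2,6] + [2,3].
This gives a 27×18 integer matrix of rank 18; reducing to Smith normal form yields diagonal entries (1,1,1,1,1,1,1,1,1,1,1,1,1,1,1,1,1,2).

Computing H_k = (kernel of ∂_k) / (image of ∂_{k+1}):

  H_0: rank C_0 − rank ∂_1 = 9 − 8 = 1, and the invariant factors of ∂_1 are all 1, so H_0 ≅ Z.
  H_1: rank ker ∂_1 − rank ∂_2 = (27 − 8) − 18 = 1, and ∂_2 has invariant factor 2 > 1, so H_1 ≅ Z × Z/2.
  H_2: rank ker ∂_2 − rank ∂_3 = (18 − 18) − 0 = 0, and there is no ∂_3, so H_2 ≅ 0.

As a check, the Euler characteristic is 9 − 27 + 18 = 0, which agrees with 1 − 1 + 0 = 0.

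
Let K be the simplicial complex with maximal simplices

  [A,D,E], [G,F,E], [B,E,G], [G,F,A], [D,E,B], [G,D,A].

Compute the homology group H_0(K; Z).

H_0 = Z.

Order the vertices as A < B < D < E < F < G. Listing each simplex with vertices in this order, K has dimension 2 with simplices:

  0-simplices (6): A, B, D, E, F, G
  1-simplices (12): AD, AE, AF, AG, BD, BE, BG, DE, DG, EF, EG, FG
  2-simplices (6): ADE, ADG, AFG, BDE, BEG, EFG

so the chain groups are C_0 ≅ Z^6, C_1 ≅ Z^12, C_2 ≅ Z^6.

∂_1: C_1 → C_0 sends each edge [p,q] (with p < q) to q − p.
As a 6×12 matrix over Z this has rank 5, with invariant factors (1,1,1,1,1).

∂_2: C_2 → C_1 maps a triangle to the signed sum of its edges. For instance
  ∂ADG = DG − AG + AD,
  ∂AFG = FG − AG + AF.
This gives a 12×6 integer matrix of rank 6; reducing to Smith normal form yields diagonal entries (1,1,1,1,1,1).

Computing H_k = (kernel of ∂_k) / (image of ∂_{k+1}):

  H_0: rank C_0 − rank ∂_1 = 6 − 5 = 1, and the invariant factors of ∂_1 are all 1, so H_0 ≅ Z.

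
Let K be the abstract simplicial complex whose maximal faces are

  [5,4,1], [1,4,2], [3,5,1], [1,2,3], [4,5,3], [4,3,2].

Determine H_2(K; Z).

H_2 ≅ Z.

Order the vertices as 1 < 2 < 3 < 4 < 5. Listing each simplex with vertices in this order, K has dimension 2 with simplices:

  0-simplices (5): [1], [2], [3], [4], [5]
  1-simplices (9): [1,2], [1,3], [1,4], [1,5], [2,3], [2,4], [3,4], [3,5], [4,5]
  2-simplices (6): [1,2,3], [1,2,4], [1,3,5], [1,4,5], [2,3,4], [3,4,5]

so the chain groups are C_0 ≅ Z^5, C_1 ≅ Z^9, C_2 ≅ Z^6.

Boundary ∂_1: C_1 → C_0 sends each edge [p,q] (with p < q) to q − p.
As a 5×9 matrix over Z this has rank 4, with invariant factors (1,1,1,1).

∂_2: C_2 → C_1 acts by ∂[p,q,r] = [q,r] − [p,r] + [p,q]. For instance
  ∂[1,3,5] = [3,5] − [1,5] + [1,3],
  ∂[1,2,4] = [2,4] − [1,4] + [1,2].
The resulting 9×6 matrix has rank 5, and its Smith normal form has invariant factors (1,1,1,1,1).

Now H_k = ker ∂_k / im ∂_{k+1}, so:

  H_2: rank ker ∂_2 − rank ∂_3 = (6 − 5) − 0 = 1, and there is no ∂_3, so H_2 ≅ Z.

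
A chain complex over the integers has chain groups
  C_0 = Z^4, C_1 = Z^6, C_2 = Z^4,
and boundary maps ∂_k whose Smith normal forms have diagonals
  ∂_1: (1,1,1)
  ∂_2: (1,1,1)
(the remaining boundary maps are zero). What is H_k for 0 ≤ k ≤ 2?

H_0: b_0 = 4 − 0 − 3 = 1; torsion from ∂_1 factors > 1: none. So H_0 = Z.
H_1: b_1 = 6 − 3 − 3 = 0; torsion from ∂_2 factors > 1: none. So H_1 = 0.
H_2: b_2 = 4 − 3 − 0 = 1; torsion from ∂_3 factors > 1: none. So H_2 = Z.

H_0 = Z,  H_1 = 0,  H_2 = Z.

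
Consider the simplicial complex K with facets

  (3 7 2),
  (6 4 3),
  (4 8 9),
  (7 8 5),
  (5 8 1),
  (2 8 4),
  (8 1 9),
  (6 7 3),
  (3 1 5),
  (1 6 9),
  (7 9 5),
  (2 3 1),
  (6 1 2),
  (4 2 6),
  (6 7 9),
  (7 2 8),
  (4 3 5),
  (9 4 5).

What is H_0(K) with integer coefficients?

H_0 ≅ Z.

We work with the vertex ordering 1 < 2 < 3 < 4 < 5 < 6 < 7 < 8 < 9. The simplices of K, each written with vertices in increasing order, are:

  0-simplices (9): [1], [2], [3], [4], [5], [6], [7], [8], [9]
  1-simplices (27): (27 of them)
  2-simplices (18): [1,2,3], [1,2,6], [1,3,5], [1,5,8], [1,6,9], [1,8,9], [2,3,7], [2,4,6], [2,4,8], [2,7,8], [3,4,5], [3,4,6], [3,6,7], [4,5,9], [4,8,9], [5,7,8], [5,7,9], [6,7,9]

Hence C_0 ≅ Z^9, C_1 ≅ Z^27, C_2 ≅ Z^18.

∂_1: C_1 → C_0 maps an edge to its endpoints' difference, ∂[p,q] = q − p.
As a 9×27 matrix over Z this has rank 8, with invariant factors (1,1,1,1,1,1,1,1).

The boundary map ∂_2: C_2 → C_1 sends each 2-simplex [p,q,r] to [q,r] − [p,r] + [p,q]. For instance
  ∂[1,8,9] = [8,9] − [1,9] + [1,8],
  ∂[2,4,6] = [4,6] − [2,6] + [2,4].
This gives a 27×18 integer matrix of rank 18; reducing to Smith normal form yields diagonal entries (1,1,1,1,1,1,1,1,1,1,1,1,1,1,1,1,1,2).

Now H_k = ker ∂_k / im ∂_{k+1}, so:

  H_0: rank C_0 − rank ∂_1 = 9 − 8 = 1, and the invariant factors of ∂_1 are all 1, so H_0 = Z.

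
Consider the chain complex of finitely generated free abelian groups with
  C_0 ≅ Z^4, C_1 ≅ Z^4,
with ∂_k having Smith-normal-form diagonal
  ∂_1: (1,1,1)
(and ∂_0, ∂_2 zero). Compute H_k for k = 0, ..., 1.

H_0: b_0 = 4 − 0 − 3 = 1; torsion from ∂_1 factors > 1: none. So H_0 = Z.
H_1: b_1 = 4 − 3 − 0 = 1; torsion from ∂_2 factors > 1: none. So H_1 = Z.

H_0 = Z,  H_1 = Z.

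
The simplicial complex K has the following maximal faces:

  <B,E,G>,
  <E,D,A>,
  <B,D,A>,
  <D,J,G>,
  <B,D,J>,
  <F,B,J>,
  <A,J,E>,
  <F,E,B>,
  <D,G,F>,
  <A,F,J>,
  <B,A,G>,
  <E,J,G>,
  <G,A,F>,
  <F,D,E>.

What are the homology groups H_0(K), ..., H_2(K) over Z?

We work with the vertex ordering A < B < D < E < F < G < J. The simplices of K, each written with vertices in increasing order, are:

  0-simplices (7): A, B, D, E, F, G, J
  1-simplices (21): AB, AD, AE, AF, AG, AJ, BD, BE, BF, BG, BJ, DE, DF, DG, DJ, EF, EG, EJ, FG, FJ, GJ
  2-simplices (14): ABD, ABG, ADE, AEJ, AFG, AFJ, BDJ, BEF, BEG, BFJ, DEF, DFG, DGJ, EGJ

so the chain groups are C_0 ≅ Z^7, C_1 ≅ Z^21, C_2 ≅ Z^14.

Boundary ∂_1: C_1 → C_0 is given by ∂[p,q] = [q] − [p]. For instance
  ∂AB = B − A.
As a 7×21 matrix over Z this has rank 6, with invariant factors (1,1,1,1,1,1).

∂_2: C_2 → C_1 maps a triangle to the signed sum of its edges. For instance
  ∂AFJ = FJ − AJ + AF,
  ∂BFJ = FJ − BJ + BF.
As a 21×14 matrix over Z this has rank 13, with invariant factors (1,1,1,1,1,1,1,1,1,1,1,1,1).

From H_k ≅ ker(∂_k) / im(∂_{k+1}) we obtain:

  H_0: rank C_0 − rank ∂_1 = 7 − 6 = 1, and the invariant factors of ∂_1 are all 1, so H_0 = Z.
  H_1: rank ker ∂_1 − rank ∂_2 = (21 − 6) − 13 = 2, and the invariant factors of ∂_2 are all 1, so H_1 = Z^2.
  H_2: rank ker ∂_2 − rank ∂_3 = (14 − 13) − 0 = 1, and there is no ∂_3, so H_2 = Z.

(K is a triangulation of the torus T^2.)

H_0 ≅ Z,  H_1 ≅ Z^2,  H_2 ≅ Z.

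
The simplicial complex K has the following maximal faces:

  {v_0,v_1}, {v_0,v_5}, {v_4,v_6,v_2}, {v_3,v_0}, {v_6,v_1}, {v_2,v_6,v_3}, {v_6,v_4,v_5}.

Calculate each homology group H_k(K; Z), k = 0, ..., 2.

Order the vertices as v_0 < v_1 < v_2 < v_3 < v_4 < v_5 < v_6. Listing each simplex with vertices in this order, K has dimension 2 with simplices:

  0-simplices (7): [v_0], [v_1], [v_2], [v_3], [v_4], [v_5], [v_6]
  1-simplices (11): [v_0,v_1], [v_0,v_3], [v_0,v_5], [v_1,v_6], [v_2,v_3], [v_2,v_4], [v_2,v_6], [v_3,v_6], [v_4,v_5], [v_4,v_6], [v_5,v_6]
  2-simplices (3): [v_2,v_3,v_6], [v_2,v_4,v_6], [v_4,v_5,v_6]

so the chain groups are C_0 ≅ Z^7, C_1 ≅ Z^11, C_2 ≅ Z^3.

The boundary map ∂_1: C_1 → C_0 is given by ∂[p,q] = [q] − [p].
The resulting 7×11 matrix has rank 6, and its Smith normal form has invariant factors (1,1,1,1,1,1).

Boundary ∂_2: C_2 → C_1 sends each 2-simplex [p,q,r] to [q,r] − [p,r] + [p,q]. For instance
  ∂[v_4,v_5,v_6] = [v_5,v_6] − [v_4,v_6] + [v_4,v_5],
  ∂[v_2,v_3,v_6] = [v_3,v_6] − [v_2,v_6] + [v_2,v_3].
The resulting 11×3 matrix has rank 3, and its Smith normal form has invariant factors (1,1,1).

Reading off H_k = ker ∂_k / im ∂_{k+1}:

  H_0: rank C_0 − rank ∂_1 = 7 − 6 = 1, and the invariant factors of ∂_1 are all 1, so H_0 = Z.
  H_1: rank ker ∂_1 − rank ∂_2 = (11 − 6) − 3 = 2, and the invariant factors of ∂_2 are all 1, so H_1 = Z^2.
  H_2: rank ker ∂_2 − rank ∂_3 = (3 − 3) − 0 = 0, and there is no ∂_3, so H_2 = 0.

As a check, the Euler characteristic is 7 − 11 + 3 = -1, which agrees with 1 − 2 + 0 = -1.

H_0 = Z,  H_1 = Z^2,  H_2 = 0.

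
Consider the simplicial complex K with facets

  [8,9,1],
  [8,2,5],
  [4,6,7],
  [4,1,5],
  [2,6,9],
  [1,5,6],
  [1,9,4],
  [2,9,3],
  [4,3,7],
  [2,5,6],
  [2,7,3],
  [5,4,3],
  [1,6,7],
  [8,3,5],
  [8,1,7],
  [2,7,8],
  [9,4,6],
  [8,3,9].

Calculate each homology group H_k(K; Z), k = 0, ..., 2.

H_0 = Z,  H_1 = Z ⊕ Z/2Z,  H_2 = 0.

K has 9 vertices, 27 edges, 18 triangles.
rank ∂_0 = 0, rank ∂_1 = 8 ⇒ b_0 = 9 − 0 − 8 = 1; all invariant factors of ∂_1 are 1 so no torsion. So H_0 ≅ Z.
rank ∂_1 = 8, rank ∂_2 = 18 ⇒ b_1 = 27 − 8 − 18 = 1; ∂_2 has invariant factor(s) [2] giving torsion. So H_1 ≅ Z ⊕ Z/2Z.
rank ∂_2 = 18, rank ∂_3 = 0 ⇒ b_2 = 18 − 18 − 0 = 0. So H_2 ≅ 0.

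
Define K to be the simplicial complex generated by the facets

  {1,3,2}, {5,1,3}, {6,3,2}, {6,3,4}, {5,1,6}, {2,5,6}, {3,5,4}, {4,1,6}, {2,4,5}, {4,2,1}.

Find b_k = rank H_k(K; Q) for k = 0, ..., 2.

b_0 = 1, b_1 = 0, b_2 = 0.

K has 6 vertices, 15 edges, 10 triangles.
rank ∂_0 = 0, rank ∂_1 = 5 ⇒ b_0 = 6 − 0 − 5 = 1; all invariant factors of ∂_1 are 1 so no torsion. So H_0 = Z.
rank ∂_1 = 5, rank ∂_2 = 10 ⇒ b_1 = 15 − 5 − 10 = 0; ∂_2 has invariant factor(s) [2] giving torsion. So H_1 = Z/2.
rank ∂_2 = 10, rank ∂_3 = 0 ⇒ b_2 = 10 − 10 − 0 = 0. So H_2 = 0.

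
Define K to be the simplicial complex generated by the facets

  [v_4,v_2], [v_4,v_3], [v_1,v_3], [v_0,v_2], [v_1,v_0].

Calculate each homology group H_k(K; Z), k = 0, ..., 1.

H_0 = Z,  H_1 = Z.

Take the total order v_0 < v_1 < v_2 < v_3 < v_4 on the vertex set. Then K (dimension 1) consists of the simplices:

  0-simplices (5): [v_0], [v_1], [v_2], [v_3], [v_4]
  1-simplices (5): [v_0,v_1], [v_0,v_2], [v_1,v_3], [v_2,v_4], [v_3,v_4]

giving chain groups C_0 ≅ Z^5, C_1 ≅ Z^5.

∂_1: C_1 → C_0 sends each edge [p,q] (with p < q) to q − p.
The 5×5 boundary matrix has rank 4 and Smith normal form diag(1,1,1,1).

Reading off H_k = ker ∂_k / im ∂_{k+1}:

  H_0: rank C_0 − rank ∂_1 = 5 − 4 = 1, and the invariant factors of ∂_1 are all 1, so H_0 = Z.
  H_1: rank ker ∂_1 − rank ∂_2 = (5 − 4) − 0 = 1, and there is no ∂_2, so H_1 = Z.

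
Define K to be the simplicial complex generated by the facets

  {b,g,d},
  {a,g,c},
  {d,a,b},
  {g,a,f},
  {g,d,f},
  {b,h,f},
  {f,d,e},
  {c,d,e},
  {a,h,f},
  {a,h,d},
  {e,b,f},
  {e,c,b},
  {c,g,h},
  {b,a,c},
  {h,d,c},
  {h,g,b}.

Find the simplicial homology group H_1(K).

Take the total order a < b < c < d < e < f < g < h on the vertex set. Then K (dimension 2) consists of the simplices:

  0-simplices (8): a, b, c, d, e, f, g, h
  1-simplices (24): ab, ac, ad, af, ag, ah, bc, bd, be, bf, bg, bh, cd, ce, cg, ch, de, df, dg, dh, ef, fg, fh, gh
  2-simplices (16): abc, abd, acg, adh, afg, afh, bce, bdg, bef, bfh, bgh, cde, cdh, cgh, def, dfg

so the chain groups are C_0 ≅ Z^8, C_1 ≅ Z^24, C_2 ≅ Z^16.

∂_1: C_1 → C_0 maps an edge to its endpoints' difference, ∂[p,q] = q − p. For instance
  ∂gh = h − g.
As a 8×24 matrix over Z this has rank 7, with invariant factors (1,1,1,1,1,1,1).

Boundary ∂_2: C_2 → C_1 sends each 2-simplex [p,q,r] to [q,r] − [p,r] + [p,q]. For instance
  ∂bdg = dg − bg + bd,
  ∂bef = ef − bf + be.
This gives a 24×16 integer matrix of rank 15; reducing to Smith normal form yields diagonal entries (1,1,1,1,1,1,1,1,1,1,1,1,1,1,1).

From H_k ≅ ker(∂_k) / im(∂_{k+1}) we obtain:

  H_1: rank ker ∂_1 − rank ∂_2 = (24 − 7) − 15 = 2, and the invariant factors of ∂_2 are all 1, so H_1 ≅ Z^2.

H_1 ≅ Z^2.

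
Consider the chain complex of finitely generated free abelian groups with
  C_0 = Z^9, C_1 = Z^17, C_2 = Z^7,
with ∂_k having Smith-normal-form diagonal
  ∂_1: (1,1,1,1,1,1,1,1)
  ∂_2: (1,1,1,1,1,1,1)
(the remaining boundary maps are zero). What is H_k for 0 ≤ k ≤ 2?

H_0 = Z,  H_1 = Z^2,  H_2 = 0.

H_0: b_0 = 9 − 0 − 8 = 1; torsion from ∂_1 factors > 1: none. So H_0 = Z.
H_1: b_1 = 17 − 8 − 7 = 2; torsion from ∂_2 factors > 1: none. So H_1 = Z^2.
H_2: b_2 = 7 − 7 − 0 = 0; torsion from ∂_3 factors > 1: none. So H_2 = 0.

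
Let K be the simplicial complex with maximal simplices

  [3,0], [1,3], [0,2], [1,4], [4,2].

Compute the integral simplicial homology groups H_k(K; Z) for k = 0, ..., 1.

Fix the vertex order 0 < 1 < 2 < 3 < 4 and write every simplex with vertices in increasing order. Then dim K = 1 and the simplices of K are:

  0-simplices (5): [0], [1], [2], [3], [4]
  1-simplices (5): [0,2], [0,3], [1,3], [1,4], [2,4]

so the chain groups are C_0 ≅ Z^5, C_1 ≅ Z^5.

The boundary map ∂_1: C_1 → C_0 sends each edge [p,q] (with p < q) to q − p. For instance
  ∂[1,4] = [4] − [1].
The 5×5 boundary matrix has rank 4 and Smith normal form diag(1,1,1,1).

Computing H_k = (kernel of ∂_k) / (image of ∂_{k+1}):

  H_0: rank C_0 − rank ∂_1 = 5 − 4 = 1, and the invariant factors of ∂_1 are all 1, so H_0 ≅ Z.
  H_1: rank ker ∂_1 − rank ∂_2 = (5 − 4) − 0 = 1, and there is no ∂_2, so H_1 ≅ Z.

As a check, the Euler characteristic is 5 − 5 = 0, which agrees with 1 − 1 = 0.

H_0 ≅ Z,  H_1 ≅ Z.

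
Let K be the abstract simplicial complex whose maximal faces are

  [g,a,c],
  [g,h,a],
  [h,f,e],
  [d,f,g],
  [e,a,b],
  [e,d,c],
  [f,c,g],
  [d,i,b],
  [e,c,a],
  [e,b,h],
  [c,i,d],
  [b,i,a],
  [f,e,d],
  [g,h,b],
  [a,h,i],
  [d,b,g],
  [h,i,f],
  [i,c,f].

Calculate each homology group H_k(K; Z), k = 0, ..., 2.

Fix the vertex order a < b < c < d < e < f < g < h < i and write every simplex with vertices in increasing order. Then dim K = 2 and the simplices of K are:

  0-simplices (9): a, b, c, d, e, f, g, h, i
  1-simplices (27): ab, ac, ae, ag, ah, ai, bd, be, bg, bh, bi, cd, ce, cf, cg, ci, de, df, dg, di, ef, eh, fg, fh, fi, gh, hi
  2-simplices (18): abe, abi, ace, acg, agh, ahi, bdg, bdi, beh, bgh, cde, cdi, cfg, cfi, def, dfg, efh, fhi

giving chain groups C_0 ≅ Z^9, C_1 ≅ Z^27, C_2 ≅ Z^18.

∂_1: C_1 → C_0 maps an edge to its endpoints' difference, ∂[p,q] = q − p. For instance
  ∂di = i − d.
As a 9×27 matrix over Z this has rank 8, with invariant factors (1,1,1,1,1,1,1,1).

The boundary map ∂_2: C_2 → C_1 sends each 2-simplex [p,q,r] to [q,r] − [p,r] + [p,q]. For instance
  ∂bgh = gh − bh + bg,
  ∂def = ef − df + de.
The 27×18 boundary matrix has rank 18 and Smith normal form diag(1,1,1,1,1,1,1,1,1,1,1,1,1,1,1,1,1,2).

Reading off H_k = ker ∂_k / im ∂_{k+1}:

  H_0: rank C_0 − rank ∂_1 = 9 − 8 = 1, and the invariant factors of ∂_1 are all 1, so H_0 = Z.
  H_1: rank ker ∂_1 − rank ∂_2 = (27 − 8) − 18 = 1, and ∂_2 has invariant factor 2 > 1, so H_1 = Z ⊕ Z_2.
  H_2: rank ker ∂_2 − rank ∂_3 = (18 − 18) − 0 = 0, and there is no ∂_3, so H_2 = 0.

(K is a triangulation of the Klein bottle.)

H_0 ≅ Z,  H_1 ≅ Z ⊕ Z_2,  H_2 = 0.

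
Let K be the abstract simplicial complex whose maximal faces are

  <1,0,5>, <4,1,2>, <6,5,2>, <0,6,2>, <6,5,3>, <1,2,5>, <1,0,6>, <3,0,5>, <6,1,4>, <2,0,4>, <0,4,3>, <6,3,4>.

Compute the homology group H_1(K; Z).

H_1 ≅ Z_2.

Fix the vertex order 0 < 1 < 2 < 3 < 4 < 5 < 6 and write every simplex with vertices in increasing order. Then dim K = 2 and the simplices of K are:

  0-simplices (7): [0], [1], [2], [3], [4], [5], [6]
  1-simplices (18): [0,1], [0,2], [0,3], [0,4], [0,5], [0,6], [1,2], [1,4], [1,5], [1,6], [2,4], [2,5], [2,6], [3,4], [3,5], [3,6], [4,6], [5,6]
  2-simplices (12): [0,1,5], [0,1,6], [0,2,4], [0,2,6], [0,3,4], [0,3,5], [1,2,4], [1,2,5], [1,4,6], [2,5,6], [3,4,6], [3,5,6]

giving chain groups C_0 ≅ Z^7, C_1 ≅ Z^18, C_2 ≅ Z^12.

Boundary ∂_1: C_1 → C_0 maps an edge to its endpoints' difference, ∂[p,q] = q − p.
The resulting 7×18 matrix has rank 6, and its Smith normal form has invariant factors (1,1,1,1,1,1).

Boundary ∂_2: C_2 → C_1 acts by ∂[p,q,r] = [q,r] − [p,r] + [p,q]. For instance
  ∂[0,2,4] = [2,4] − [0,4] + [0,2],
  ∂[0,2,6] = [2,6] − [0,6] + [0,2].
As a 18×12 matrix over Z this has rank 12, with invariant factors (1,1,1,1,1,1,1,1,1,1,1,2).

Reading off H_k = ker ∂_k / im ∂_{k+1}:

  H_1: rank ker ∂_1 − rank ∂_2 = (18 − 6) − 12 = 0, and ∂_2 has invariant factor 2 > 1, so H_1 ≅ Z_2.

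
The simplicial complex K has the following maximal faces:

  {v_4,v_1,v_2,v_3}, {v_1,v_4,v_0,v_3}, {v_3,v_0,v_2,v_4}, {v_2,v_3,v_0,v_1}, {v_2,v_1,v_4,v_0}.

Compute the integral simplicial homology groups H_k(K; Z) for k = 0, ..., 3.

H_0 = Z,  H_1 = 0,  H_2 = 0,  H_3 = Z.

Take the total order v_0 < v_1 < v_2 < v_3 < v_4 on the vertex set. Then K (dimension 3) consists of the simplices:

  0-simplices (5): [v_0], [v_1], [v_2], [v_3], [v_4]
  1-simplices (10): [v_0,v_1], [v_0,v_2], [v_0,v_3], [v_0,v_4], [v_1,v_2], [v_1,v_3], [v_1,v_4], [v_2,v_3], [v_2,v_4], [v_3,v_4]
  2-simplices (10): [v_0,v_1,v_2], [v_0,v_1,v_3], [v_0,v_1,v_4], [v_0,v_2,v_3], [v_0,v_2,v_4], [v_0,v_3,v_4], [v_1,v_2,v_3], [v_1,v_2,v_4], [v_1,v_3,v_4], [v_2,v_3,v_4]
  3-simplices (5): [v_0,v_1,v_2,v_3], [v_0,v_1,v_2,v_4], [v_0,v_1,v_3,v_4], [v_0,v_2,v_3,v_4], [v_1,v_2,v_3,v_4]

Hence C_0 ≅ Z^5, C_1 ≅ Z^10, C_2 ≅ Z^10, C_3 ≅ Z^5.

Boundary ∂_1: C_1 → C_0 sends each edge [p,q] (with p < q) to q − p. For instance
  ∂[v_1,v_2] = [v_2] − [v_1].
As a 5×10 matrix over Z this has rank 4, with invariant factors (1,1,1,1).

The boundary map ∂_2: C_2 → C_1 acts by ∂[p,q,r] = [q,r] − [p,r] + [p,q]. For instance
  ∂[v_0,v_1,v_2] = [v_1,v_2] − [v_0,v_2] + [v_0,v_1],
  ∂[v_1,v_2,v_4] = [v_2,v_4] − [v_1,v_4] + [v_1,v_2].
As a 10×10 matrix over Z this has rank 6, with invariant factors (1,1,1,1,1,1).

The boundary map ∂_3: C_3 → C_2 sends each 3-simplex σ to the alternating sum Σ_i (−1)^i (σ with its i-th vertex removed). For instance
  ∂[v_1,v_2,v_3,v_4] = [v_2,v_3,v_4] − [v_1,v_3,v_4] + [v_1,v_2,v_4] − [v_1,v_2,v_3],
  ∂[v_0,v_1,v_2,v_4] = [v_1,v_2,v_4] − [v_0,v_2,v_4] + [v_0,v_1,v_4] − [v_0,v_1,v_2].
As a 10×5 matrix over Z this has rank 4, with invariant factors (1,1,1,1).

Reading off H_k = ker ∂_k / im ∂_{k+1}:

  H_0: rank C_0 − rank ∂_1 = 5 − 4 = 1, and the invariant factors of ∂_1 are all 1, so H_0 = Z.
  H_1: rank ker ∂_1 − rank ∂_2 = (10 − 4) − 6 = 0, and the invariant factors of ∂_2 are all 1, so H_1 = 0.
  H_2: rank ker ∂_2 − rank ∂_3 = (10 − 6) − 4 = 0, and the invariant factors of ∂_3 are all 1, so H_2 = 0.
  H_3: rank ker ∂_3 − rank ∂_4 = (5 − 4) − 0 = 1, and there is no ∂_4, so H_3 = Z.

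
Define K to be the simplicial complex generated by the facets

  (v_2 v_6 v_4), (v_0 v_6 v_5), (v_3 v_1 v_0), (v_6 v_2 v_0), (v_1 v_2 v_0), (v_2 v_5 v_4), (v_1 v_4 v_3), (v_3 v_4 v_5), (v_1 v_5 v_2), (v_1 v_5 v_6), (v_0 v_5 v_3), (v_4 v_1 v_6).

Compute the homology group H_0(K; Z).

H_0 = Z.

Take the total order v_0 < v_1 < v_2 < v_3 < v_4 < v_5 < v_6 on the vertex set. Then K (dimension 2) consists of the simplices:

  0-simplices (7): [v_0], [v_1], [v_2], [v_3], [v_4], [v_5], [v_6]
  1-simplices (18): (18 of them)
  2-simplices (12): (12 of them)

giving chain groups C_0 ≅ Z^7, C_1 ≅ Z^18, C_2 ≅ Z^12.

Boundary ∂_1: C_1 → C_0 is given by ∂[p,q] = [q] − [p]. For instance
  ∂[v_2,v_4] = [v_4] − [v_2].
The resulting 7×18 matrix has rank 6, and its Smith normal form has invariant factors (1,1,1,1,1,1).

The boundary map ∂_2: C_2 → C_1 sends each 2-simplex [p,q,r] to [q,r] − [p,r] + [p,q]. For instance
  ∂[v_0,v_2,v_6] = [v_2,v_6] − [v_0,v_6] + [v_0,v_2],
  ∂[v_1,v_5,v_6] = [v_5,v_6] − [v_1,v_6] + [v_1,v_5].
This gives a 18×12 integer matrix of rank 12; reducing to Smith normal form yields diagonal entries (1,1,1,1,1,1,1,1,1,1,1,2).

Computing H_k = (kernel of ∂_k) / (image of ∂_{k+1}):

  H_0: rank C_0 − rank ∂_1 = 7 − 6 = 1, and the invariant factors of ∂_1 are all 1, so H_0 ≅ Z.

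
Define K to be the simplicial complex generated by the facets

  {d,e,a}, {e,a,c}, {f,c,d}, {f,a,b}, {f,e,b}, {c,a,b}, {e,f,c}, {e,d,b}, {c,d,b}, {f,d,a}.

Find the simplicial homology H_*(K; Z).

H_0 ≅ Z,  H_1 ≅ Z/2Z,  H_2 = 0.

Fix the vertex order a < b < c < d < e < f and write every simplex with vertices in increasing order. Then dim K = 2 and the simplices of K are:

  0-simplices (6): a, b, c, d, e, f
  1-simplices (15): ab, ac, ad, ae, af, bc, bd, be, bf, cd, ce, cf, de, df, ef
  2-simplices (10): abc, abf, ace, ade, adf, bcd, bde, bef, cdf, cef

so the chain groups are C_0 ≅ Z^6, C_1 ≅ Z^15, C_2 ≅ Z^10.

∂_1: C_1 → C_0 maps an edge to its endpoints' difference, ∂[p,q] = q − p. For instance
  ∂ae = e − a.
The 6×15 boundary matrix has rank 5 and Smith normal form diag(1,1,1,1,1).

The boundary map ∂_2: C_2 → C_1 acts by ∂[p,q,r] = [q,r] − [p,r] + [p,q]. For instance
  ∂abf = bf − af + ab,
  ∂adf = df − af + ad.
The resulting 15×10 matrix has rank 10, and its Smith normal form has invariant factors (1,1,1,1,1,1,1,1,1,2).

From H_k ≅ ker(∂_k) / im(∂_{k+1}) we obtain:

  H_0: rank C_0 − rank ∂_1 = 6 − 5 = 1, and the invariant factors of ∂_1 are all 1, so H_0 ≅ Z.
  H_1: rank ker ∂_1 − rank ∂_2 = (15 − 5) − 10 = 0, and ∂_2 has invariant factor 2 > 1, so H_1 ≅ Z/2Z.
  H_2: rank ker ∂_2 − rank ∂_3 = (10 − 10) − 0 = 0, and there is no ∂_3, so H_2 ≅ 0.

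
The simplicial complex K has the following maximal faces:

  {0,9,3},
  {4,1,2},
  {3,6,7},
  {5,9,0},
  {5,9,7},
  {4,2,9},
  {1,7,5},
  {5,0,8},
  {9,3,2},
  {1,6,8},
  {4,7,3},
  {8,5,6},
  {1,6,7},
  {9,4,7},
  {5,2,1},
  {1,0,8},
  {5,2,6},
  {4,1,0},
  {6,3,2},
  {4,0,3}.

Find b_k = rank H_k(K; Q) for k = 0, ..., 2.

Order the vertices as 0 < 1 < 2 < 3 < 4 < 5 < 6 < 7 < 8 < 9. Listing each simplex with vertices in this order, K has dimension 2 with simplices:

  0-simplices (10): [0], [1], [2], [3], [4], [5], [6], [7], [8], [9]
  1-simplices (30): (30 of them)
  2-simplices (20): (20 of them)

giving chain groups C_0 ≅ Z^10, C_1 ≅ Z^30, C_2 ≅ Z^20.

∂_1: C_1 → C_0 maps an edge to its endpoints' difference, ∂[p,q] = q − p. For instance
  ∂[6,7] = [7] − [6].
As a 10×30 matrix over Z this has rank 9, with invariant factors (1,1,1,1,1,1,1,1,1).

∂_2: C_2 → C_1 sends each 2-simplex [p,q,r] to [q,r] − [p,r] + [p,q]. For instance
  ∂[5,6,8] = [6,8] − [5,8] + [5,6],
  ∂[1,2,4] = [2,4] − [1,4] + [1,2].
The resulting 30×20 matrix has rank 20, and its Smith normal form has invariant factors (1,1,1,1,1,1,1,1,1,1,1,1,1,1,1,1,1,1,1,2).

Reading off H_k = ker ∂_k / im ∂_{k+1}:

  H_0: rank C_0 − rank ∂_1 = 10 − 9 = 1, and the invariant factors of ∂_1 are all 1, so H_0 = Z.
  H_1: rank ker ∂_1 − rank ∂_2 = (30 − 9) − 20 = 1, and ∂_2 has invariant factor 2 > 1, so H_1 = Z ⊕ Z_2.
  H_2: rank ker ∂_2 − rank ∂_3 = (20 − 20) − 0 = 0, and there is no ∂_3, so H_2 = 0.

As a check, the Euler characteristic is 10 − 30 + 20 = 0, which agrees with 1 − 1 + 0 = 0.

Hence the Betti numbers are b_0 = 1, b_1 = 1, b_2 = 0.

b_0 = 1, b_1 = 1, b_2 = 0.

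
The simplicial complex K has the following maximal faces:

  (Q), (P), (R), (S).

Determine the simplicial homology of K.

H_0 = Z^4.

Order the vertices as P < Q < R < S. Listing each simplex with vertices in this order, K has dimension 0 with simplices:

  0-simplices (4): P, Q, R, S

so the chain groups are C_0 ≅ Z^4.

Computing H_k = (kernel of ∂_k) / (image of ∂_{k+1}):

  H_0: rank C_0 − rank ∂_1 = 4 − 0 = 4, and there is no ∂_1, so H_0 ≅ Z^4.

(K is a triangulation of a set of 4 points.)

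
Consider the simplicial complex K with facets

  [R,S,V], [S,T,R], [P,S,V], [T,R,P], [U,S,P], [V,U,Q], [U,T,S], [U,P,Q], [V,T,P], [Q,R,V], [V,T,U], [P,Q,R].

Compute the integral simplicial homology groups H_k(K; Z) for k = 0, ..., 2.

H_0 ≅ Z,  H_1 ≅ Z/2,  H_2 = 0.

Fix the vertex order P < Q < R < S < T < U < V and write every simplex with vertices in increasing order. Then dim K = 2 and the simplices of K are:

  0-simplices (7): P, Q, R, S, T, U, V
  1-simplices (18): PQ, PR, PS, PT, PU, PV, QR, QU, QV, RS, RT, RV, ST, SU, SV, TU, TV, UV
  2-simplices (12): PQR, PQU, PRT, PSU, PSV, PTV, QRV, QUV, RST, RSV, STU, TUV

giving chain groups C_0 ≅ Z^7, C_1 ≅ Z^18, C_2 ≅ Z^12.

∂_1: C_1 → C_0 sends each edge [p,q] (with p < q) to q − p. For instance
  ∂PQ = Q − P.
The 7×18 boundary matrix has rank 6 and Smith normal form diag(1,1,1,1,1,1).

∂_2: C_2 → C_1 acts by ∂[p,q,r] = [q,r] − [p,r] + [p,q]. For instance
  ∂QUV = UV − QV + QU,
  ∂PQR = QR − PR + PQ.
The resulting 18×12 matrix has rank 12, and its Smith normal form has invariant factors (1,1,1,1,1,1,1,1,1,1,1,2).

From H_k ≅ ker(∂_k) / im(∂_{k+1}) we obtain:

  H_0: rank C_0 − rank ∂_1 = 7 − 6 = 1, and the invariant factors of ∂_1 are all 1, so H_0 = Z.
  H_1: rank ker ∂_1 − rank ∂_2 = (18 − 6) − 12 = 0, and ∂_2 has invariant factor 2 > 1, so H_1 = Z/2.
  H_2: rank ker ∂_2 − rank ∂_3 = (12 − 12) − 0 = 0, and there is no ∂_3, so H_2 = 0.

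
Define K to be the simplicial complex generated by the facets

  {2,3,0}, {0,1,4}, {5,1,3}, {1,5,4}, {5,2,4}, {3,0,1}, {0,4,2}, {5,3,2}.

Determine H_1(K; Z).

We work with the vertex ordering 0 < 1 < 2 < 3 < 4 < 5. The simplices of K, each written with vertices in increasing order, are:

  0-simplices (6): [0], [1], [2], [3], [4], [5]
  1-simplices (12): [0,1], [0,2], [0,3], [0,4], [1,3], [1,4], [1,5], [2,3], [2,4], [2,5], [3,5], [4,5]
  2-simplices (8): [0,1,3], [0,1,4], [0,2,3], [0,2,4], [1,3,5], [1,4,5], [2,3,5], [2,4,5]

giving chain groups C_0 ≅ Z^6, C_1 ≅ Z^12, C_2 ≅ Z^8.

Boundary ∂_1: C_1 → C_0 maps an edge to its endpoints' difference, ∂[p,q] = q − p.
The resulting 6×12 matrix has rank 5, and its Smith normal form has invariant factors (1,1,1,1,1).

Boundary ∂_2: C_2 → C_1 sends each 2-simplex [p,q,r] to [q,r] − [p,r] + [p,q]. For instance
  ∂[2,4,5] = [4,5] − [2,5] + [2,4],
  ∂[2,3,5] = [3,5] − [2,5] + [2,3].
The resulting 12×8 matrix has rank 7, and its Smith normal form has invariant factors (1,1,1,1,1,1,1).

From H_k ≅ ker(∂_k) / im(∂_{k+1}) we obtain:

  H_1: rank ker ∂_1 − rank ∂_2 = (12 − 5) − 7 = 0, and the invariant factors of ∂_2 are all 1, so H_1 ≅ 0.

H_1 ≅ 0.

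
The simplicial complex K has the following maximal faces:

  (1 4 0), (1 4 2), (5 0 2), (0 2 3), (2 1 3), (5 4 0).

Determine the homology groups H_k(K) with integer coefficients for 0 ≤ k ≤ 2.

H_0 = Z,  H_1 = Z,  H_2 = 0.

We work with the vertex ordering 0 < 1 < 2 < 3 < 4 < 5. The simplices of K, each written with vertices in increasing order, are:

  0-simplices (6): [0], [1], [2], [3], [4], [5]
  1-simplices (12): [0,1], [0,2], [0,3], [0,4], [0,5], [1,2], [1,3], [1,4], [2,3], [2,4], [2,5], [4,5]
  2-simplices (6): [0,1,4], [0,2,3], [0,2,5], [0,4,5], [1,2,3], [1,2,4]

Hence C_0 ≅ Z^6, C_1 ≅ Z^12, C_2 ≅ Z^6.

∂_1: C_1 → C_0 is given by ∂[p,q] = [q] − [p]. For instance
  ∂[2,3] = [3] − [2].
This gives a 6×12 integer matrix of rank 5; reducing to Smith normal form yields diagonal entries (1,1,1,1,1).

Boundary ∂_2: C_2 → C_1 maps a triangle to the signed sum of its edges. For instance
  ∂[0,4,5] = [4,5] − [0,5] + [0,4],
  ∂[0,1,4] = [1,4] − [0,4] + [0,1].
As a 12×6 matrix over Z this has rank 6, with invariant factors (1,1,1,1,1,1).

Computing H_k = (kernel of ∂_k) / (image of ∂_{k+1}):

  H_0: rank C_0 − rank ∂_1 = 6 − 5 = 1, and the invariant factors of ∂_1 are all 1, so H_0 ≅ Z.
  H_1: rank ker ∂_1 − rank ∂_2 = (12 − 5) − 6 = 1, and the invariant factors of ∂_2 are all 1, so H_1 ≅ Z.
  H_2: rank ker ∂_2 − rank ∂_3 = (6 − 6) − 0 = 0, and there is no ∂_3, so H_2 ≅ 0.

As a check, the Euler characteristic is 6 − 12 + 6 = 0, which agrees with 1 − 1 + 0 = 0.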